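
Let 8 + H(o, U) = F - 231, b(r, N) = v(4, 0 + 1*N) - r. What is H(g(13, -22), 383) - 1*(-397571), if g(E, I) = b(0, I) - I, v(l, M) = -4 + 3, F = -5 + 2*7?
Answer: 397341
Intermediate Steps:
F = 9 (F = -5 + 14 = 9)
v(l, M) = -1
b(r, N) = -1 - r
g(E, I) = -1 - I (g(E, I) = (-1 - 1*0) - I = (-1 + 0) - I = -1 - I)
H(o, U) = -230 (H(o, U) = -8 + (9 - 231) = -8 - 222 = -230)
H(g(13, -22), 383) - 1*(-397571) = -230 - 1*(-397571) = -230 + 397571 = 397341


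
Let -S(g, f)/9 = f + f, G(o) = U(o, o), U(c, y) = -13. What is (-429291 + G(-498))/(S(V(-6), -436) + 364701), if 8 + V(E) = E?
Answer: -429304/372549 ≈ -1.1523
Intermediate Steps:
V(E) = -8 + E
G(o) = -13
S(g, f) = -18*f (S(g, f) = -9*(f + f) = -18*f)
(-429291 + G(-498))/(S(V(-6), -436) + 364701) = (-429291 - 13)/(-18*(-436) + 364701) = -429304/(7848 + 364701) = -429304/372549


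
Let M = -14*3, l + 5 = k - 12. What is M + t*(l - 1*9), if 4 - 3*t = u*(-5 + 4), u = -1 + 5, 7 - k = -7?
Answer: -74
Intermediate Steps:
k = 14 (k = 7 - 1*(-7) = 7 + 7 = 14)
l = -3 (l = -5 + (14 - 12) = -5 + 2 = -3)
u = 4
M = -42
t = 8/3 (t = 4/3 - 4*(-5 + 4)/3 = 4/3 - 4*(-1)/3 = 4/3 - 1/3*(-4) = 4/3 + 4/3 = 8/3 ≈ 2.6667)
M + t*(l - 1*9) = -42 + 8*(-3 - 1*9)/3 = -42 + 8*(-3 - 9)/3 = -42 + (8/3)*(-12) = -42 - 32 = -74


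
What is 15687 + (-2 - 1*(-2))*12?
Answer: 15687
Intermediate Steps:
15687 + (-2 - 1*(-2))*12 = 15687 + (-2 + 2)*12 = 15687 + 0*12 = 15687 + 0 = 15687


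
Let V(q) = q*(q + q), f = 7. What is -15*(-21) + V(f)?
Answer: 413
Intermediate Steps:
V(q) = 2*q² (V(q) = q*(2*q) = 2*q²)
-15*(-21) + V(f) = -15*(-21) + 2*7² = 315 + 2*49 = 315 + 98 = 413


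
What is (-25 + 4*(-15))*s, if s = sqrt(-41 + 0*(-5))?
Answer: -85*I*sqrt(41) ≈ -544.27*I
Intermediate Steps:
s = I*sqrt(41) (s = sqrt(-41 + 0) = sqrt(-41) = I*sqrt(41) ≈ 6.4031*I)
(-25 + 4*(-15))*s = (-25 + 4*(-15))*(I*sqrt(41)) = (-25 - 60)*(I*sqrt(41)) = -85*I*sqrt(41)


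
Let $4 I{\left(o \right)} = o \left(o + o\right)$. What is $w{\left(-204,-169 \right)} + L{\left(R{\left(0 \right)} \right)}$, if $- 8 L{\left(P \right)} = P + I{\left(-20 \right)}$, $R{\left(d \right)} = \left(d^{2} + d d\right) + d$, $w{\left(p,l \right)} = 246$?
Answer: $221$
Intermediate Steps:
$I{\left(o \right)} = \frac{o^{2}}{2}$ ($I{\left(o \right)} = \frac{o \left(o + o\right)}{4} = \frac{o 2 o}{4} = \frac{2 o^{2}}{4} = \frac{o^{2}}{2}$)
$R{\left(d \right)} = d + 2 d^{2}$ ($R{\left(d \right)} = \left(d^{2} + d^{2}\right) + d = 2 d^{2} + d = d + 2 d^{2}$)
$L{\left(P \right)} = -25 - \frac{P}{8}$ ($L{\left(P \right)} = - \frac{P + \frac{\left(-20\right)^{2}}{2}}{8} = - \frac{P + \frac{1}{2} \cdot 400}{8} = - \frac{P + 200}{8} = - \frac{200 + P}{8} = -25 - \frac{P}{8}$)
$w{\left(-204,-169 \right)} + L{\left(R{\left(0 \right)} \right)} = 246 - \left(25 + \frac{0 \left(1 + 2 \cdot 0\right)}{8}\right) = 246 - \left(25 + \frac{0 \left(1 + 0\right)}{8}\right) = 246 - \left(25 + \frac{0 \cdot 1}{8}\right) = 246 - 25 = 221$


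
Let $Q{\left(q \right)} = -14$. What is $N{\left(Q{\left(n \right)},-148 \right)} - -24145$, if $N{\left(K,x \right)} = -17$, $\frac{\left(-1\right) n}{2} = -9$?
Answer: $24128$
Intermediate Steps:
$n = 18$ ($n = \left(-2\right) \left(-9\right) = 18$)
$N{\left(Q{\left(n \right)},-148 \right)} - -24145 = -17 - -24145 = -17 + 24145 = 24128$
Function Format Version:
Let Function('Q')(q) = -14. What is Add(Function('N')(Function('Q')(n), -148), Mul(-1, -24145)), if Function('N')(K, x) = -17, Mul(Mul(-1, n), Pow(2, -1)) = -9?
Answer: 24128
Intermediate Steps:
n = 18 (n = Mul(-2, -9) = 18)
Add(Function('N')(Function('Q')(n), -148), Mul(-1, -24145)) = Add(-17, Mul(-1, -24145)) = Add(-17, 24145) = 24128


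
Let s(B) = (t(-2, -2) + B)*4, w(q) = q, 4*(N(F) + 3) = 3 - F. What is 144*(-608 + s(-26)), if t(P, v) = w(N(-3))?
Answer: -103392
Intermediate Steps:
N(F) = -9/4 - F/4 (N(F) = -3 + (3 - F)/4 = -3 + (3/4 - F/4) = -9/4 - F/4)
t(P, v) = -3/2 (t(P, v) = -9/4 - 1/4*(-3) = -9/4 + 3/4 = -3/2)
s(B) = -6 + 4*B (s(B) = (-3/2 + B)*4 = -6 + 4*B)
144*(-608 + s(-26)) = 144*(-608 + (-6 + 4*(-26))) = 144*(-608 + (-6 - 104)) = 144*(-608 - 110) = 144*(-718) = -103392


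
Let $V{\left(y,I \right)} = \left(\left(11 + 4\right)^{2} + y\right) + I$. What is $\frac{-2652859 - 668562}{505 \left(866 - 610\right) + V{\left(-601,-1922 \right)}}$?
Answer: $- \frac{3321421}{126982} \approx -26.157$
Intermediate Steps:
$V{\left(y,I \right)} = 225 + I + y$ ($V{\left(y,I \right)} = \left(15^{2} + y\right) + I = \left(225 + y\right) + I = 225 + I + y$)
$\frac{-2652859 - 668562}{505 \left(866 - 610\right) + V{\left(-601,-1922 \right)}} = \frac{-2652859 - 668562}{505 \left(866 - 610\right) - 2298} = - \frac{3321421}{505 \cdot 256 - 2298} = - \frac{3321421}{129280 - 2298} = - \frac{3321421}{126982}$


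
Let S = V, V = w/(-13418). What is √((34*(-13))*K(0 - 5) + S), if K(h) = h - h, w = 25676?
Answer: 7*I*√1757758/6709 ≈ 1.3833*I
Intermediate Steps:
K(h) = 0
V = -12838/6709 (V = 25676/(-13418) = 25676*(-1/13418) = -12838/6709 ≈ -1.9135)
S = -12838/6709 ≈ -1.9135
√((34*(-13))*K(0 - 5) + S) = √((34*(-13))*0 - 12838/6709) = √(-442*0 - 12838/6709) = √(0 - 12838/6709) = √(-12838/6709) = 7*I*√1757758/6709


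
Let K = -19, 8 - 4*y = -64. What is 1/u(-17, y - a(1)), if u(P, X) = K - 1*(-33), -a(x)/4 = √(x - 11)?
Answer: 1/14 ≈ 0.071429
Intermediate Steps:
y = 18 (y = 2 - ¼*(-64) = 2 + 16 = 18)
a(x) = -4*√(-11 + x) (a(x) = -4*√(x - 11) = -4*√(-11 + x))
u(P, X) = 14 (u(P, X) = -19 - 1*(-33) = -19 + 33 = 14)
1/u(-17, y - a(1)) = 1/14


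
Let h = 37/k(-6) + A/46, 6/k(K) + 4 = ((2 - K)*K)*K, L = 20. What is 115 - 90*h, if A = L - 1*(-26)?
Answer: -157595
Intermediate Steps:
k(K) = 6/(-4 + K²*(2 - K)) (k(K) = 6/(-4 + ((2 - K)*K)*K) = 6/(-4 + (K*(2 - K))*K) = 6/(-4 + K²*(2 - K)))
A = 46 (A = 20 - 1*(-26) = 20 + 26 = 46)
h = 5257/3 (h = 37/((-6/(4 + (-6)³ - 2*(-6)²))) + 46/46 = 37/((-6/(4 - 216 - 2*36))) + 46*(1/46) = 37/((-6/(4 - 216 - 72))) + 1 = 37/((-6/(-284))) + 1 = 37/((-6*(-1/284))) + 1 = 37/(3/142) + 1 = 37*(142/3) + 1 = 5254/3 + 1 = 5257/3 ≈ 1752.3)
115 - 90*h = 115 - 90*5257/3 = 115 - 157710 = -157595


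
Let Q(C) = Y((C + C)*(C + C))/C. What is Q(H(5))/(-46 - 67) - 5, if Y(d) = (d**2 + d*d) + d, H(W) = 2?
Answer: -829/113 ≈ -7.3363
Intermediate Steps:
Y(d) = d + 2*d**2 (Y(d) = (d**2 + d**2) + d = 2*d**2 + d = d + 2*d**2)
Q(C) = 4*C*(1 + 8*C**2) (Q(C) = (((C + C)*(C + C))*(1 + 2*((C + C)*(C + C))))/C = (((2*C)*(2*C))*(1 + 2*((2*C)*(2*C))))/C = ((4*C**2)*(1 + 2*(4*C**2)))/C = ((4*C**2)*(1 + 8*C**2))/C = (4*C**2*(1 + 8*C**2))/C = 4*C*(1 + 8*C**2))
Q(H(5))/(-46 - 67) - 5 = (4*2 + 32*2**3)/(-46 - 67) - 5 = (8 + 32*8)/(-113) - 5 = (8 + 256)*(-1/113) - 5 = 264*(-1/113) - 5 = -264/113 - 5 = -829/113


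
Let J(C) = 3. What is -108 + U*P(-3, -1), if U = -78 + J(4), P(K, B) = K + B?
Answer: 192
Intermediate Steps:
P(K, B) = B + K
U = -75 (U = -78 + 3 = -75)
-108 + U*P(-3, -1) = -108 - 75*(-1 - 3) = -108 - 75*(-4) = -108 + 300 = 192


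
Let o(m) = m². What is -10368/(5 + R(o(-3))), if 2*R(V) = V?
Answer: -20736/19 ≈ -1091.4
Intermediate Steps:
R(V) = V/2
-10368/(5 + R(o(-3))) = -10368/(5 + (½)*(-3)²) = -10368/(5 + (½)*9) = -10368/(5 + 9/2) = -10368/19/2 = -10368*2/19 = -20736/19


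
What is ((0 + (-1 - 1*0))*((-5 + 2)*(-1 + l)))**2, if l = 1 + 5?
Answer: 225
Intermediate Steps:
l = 6
((0 + (-1 - 1*0))*((-5 + 2)*(-1 + l)))**2 = ((0 + (-1 - 1*0))*((-5 + 2)*(-1 + 6)))**2 = ((0 + (-1 + 0))*(-3*5))**2 = ((0 - 1)*(-15))**2 = (-1*(-15))**2 = 15**2 = 225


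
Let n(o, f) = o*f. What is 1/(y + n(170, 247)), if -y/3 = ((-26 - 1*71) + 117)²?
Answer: 1/40790 ≈ 2.4516e-5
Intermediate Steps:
n(o, f) = f*o
y = -1200 (y = -3*((-26 - 1*71) + 117)² = -3*((-26 - 71) + 117)² = -3*(-97 + 117)² = -3*20² = -3*400 = -1200)
1/(y + n(170, 247)) = 1/(-1200 + 247*170) = 1/(-1200 + 41990) = 1/40790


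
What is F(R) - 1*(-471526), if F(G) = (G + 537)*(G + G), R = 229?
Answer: 822354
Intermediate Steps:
F(G) = 2*G*(537 + G) (F(G) = (537 + G)*(2*G) = 2*G*(537 + G))
F(R) - 1*(-471526) = 2*229*(537 + 229) - 1*(-471526) = 2*229*766 + 471526 = 350828 + 471526 = 822354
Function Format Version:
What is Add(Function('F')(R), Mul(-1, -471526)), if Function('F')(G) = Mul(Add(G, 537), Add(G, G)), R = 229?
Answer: 822354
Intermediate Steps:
Function('F')(G) = Mul(2, G, Add(537, G)) (Function('F')(G) = Mul(Add(537, G), Mul(2, G)) = Mul(2, G, Add(537, G)))
Add(Function('F')(R), Mul(-1, -471526)) = Add(Mul(2, 229, Add(537, 229)), Mul(-1, -471526)) = Add(Mul(2, 229, 766), 471526) = Add(350828, 471526) = 822354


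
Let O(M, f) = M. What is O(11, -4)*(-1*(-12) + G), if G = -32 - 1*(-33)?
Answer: 143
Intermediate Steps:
G = 1 (G = -32 + 33 = 1)
O(11, -4)*(-1*(-12) + G) = 11*(-1*(-12) + 1) = 11*(12 + 1) = 11*13 = 143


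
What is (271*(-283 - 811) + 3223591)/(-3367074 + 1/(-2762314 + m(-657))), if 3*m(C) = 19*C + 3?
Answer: -8097793075458/9314922677077 ≈ -0.86934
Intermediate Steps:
m(C) = 1 + 19*C/3 (m(C) = (19*C + 3)/3 = (3 + 19*C)/3 = 1 + 19*C/3)
(271*(-283 - 811) + 3223591)/(-3367074 + 1/(-2762314 + m(-657))) = (271*(-283 - 811) + 3223591)/(-3367074 + 1/(-2762314 + (1 + (19/3)*(-657)))) = (271*(-1094) + 3223591)/(-3367074 + 1/(-2762314 + (1 - 4161))) = (-296474 + 3223591)/(-3367074 + 1/(-2762314 - 4160)) = 2927117/(-3367074 + 1/(-2766474)) = 2927117/(-3367074 - 1/2766474) = 2927117/(-9314922677077/2766474) = 2927117*(-2766474/9314922677077) = -8097793075458/9314922677077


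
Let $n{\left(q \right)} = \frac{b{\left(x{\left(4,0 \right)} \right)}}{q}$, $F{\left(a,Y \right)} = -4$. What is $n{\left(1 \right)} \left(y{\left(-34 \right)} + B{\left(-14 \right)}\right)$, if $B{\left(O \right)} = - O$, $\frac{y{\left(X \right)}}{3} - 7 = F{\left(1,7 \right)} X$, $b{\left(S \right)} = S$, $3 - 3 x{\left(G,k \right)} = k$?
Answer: $443$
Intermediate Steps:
$x{\left(G,k \right)} = 1 - \frac{k}{3}$
$y{\left(X \right)} = 21 - 12 X$ ($y{\left(X \right)} = 21 + 3 \left(- 4 X\right) = 21 - 12 X$)
$n{\left(q \right)} = \frac{1}{q}$ ($n{\left(q \right)} = \frac{1 - 0}{q} = \frac{1 + 0}{q} = 1 \frac{1}{q} = \frac{1}{q}$)
$n{\left(1 \right)} \left(y{\left(-34 \right)} + B{\left(-14 \right)}\right) = \frac{\left(21 - -408\right) - -14}{1} = 1 \left(\left(21 + 408\right) + 14\right) = 1 \left(429 + 14\right) = 1 \cdot 443 = 443$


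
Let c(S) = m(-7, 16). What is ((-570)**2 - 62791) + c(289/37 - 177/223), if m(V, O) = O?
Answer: 262125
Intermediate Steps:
c(S) = 16
((-570)**2 - 62791) + c(289/37 - 177/223) = ((-570)**2 - 62791) + 16 = (324900 - 62791) + 16 = 262109 + 16 = 262125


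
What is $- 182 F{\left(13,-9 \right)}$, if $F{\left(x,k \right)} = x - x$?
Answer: $0$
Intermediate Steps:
$F{\left(x,k \right)} = 0$
$- 182 F{\left(13,-9 \right)} = \left(-182\right) 0 = 0$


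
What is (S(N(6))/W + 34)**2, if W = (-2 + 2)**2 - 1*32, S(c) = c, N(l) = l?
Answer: 292681/256 ≈ 1143.3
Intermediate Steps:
W = -32 (W = 0**2 - 32 = 0 - 32 = -32)
(S(N(6))/W + 34)**2 = (6/(-32) + 34)**2 = (6*(-1/32) + 34)**2 = (-3/16 + 34)**2 = (541/16)**2 = 292681/256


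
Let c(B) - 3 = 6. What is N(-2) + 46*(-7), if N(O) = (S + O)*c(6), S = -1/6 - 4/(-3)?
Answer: -659/2 ≈ -329.50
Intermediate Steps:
S = 7/6 (S = -1*⅙ - 4*(-⅓) = -⅙ + 4/3 = 7/6 ≈ 1.1667)
c(B) = 9 (c(B) = 3 + 6 = 9)
N(O) = 21/2 + 9*O (N(O) = (7/6 + O)*9 = 21/2 + 9*O)
N(-2) + 46*(-7) = (21/2 + 9*(-2)) + 46*(-7) = (21/2 - 18) - 322 = -15/2 - 322 = -659/2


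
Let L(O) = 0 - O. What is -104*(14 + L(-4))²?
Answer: -33696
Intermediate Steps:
L(O) = -O
-104*(14 + L(-4))² = -104*(14 - 1*(-4))² = -104*(14 + 4)² = -104*18² = -104*324 = -33696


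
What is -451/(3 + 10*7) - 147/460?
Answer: -218191/33580 ≈ -6.4977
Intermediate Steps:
-451/(3 + 10*7) - 147/460 = -451/(3 + 70) - 147*1/460 = -451/73 - 147/460 = -218191/33580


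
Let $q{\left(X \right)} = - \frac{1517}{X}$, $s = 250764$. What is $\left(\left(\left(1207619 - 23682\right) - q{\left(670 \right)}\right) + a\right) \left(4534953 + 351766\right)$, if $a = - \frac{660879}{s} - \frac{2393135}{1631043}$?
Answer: $\frac{264240533290839177305321251}{45672433465140} \approx 5.7856 \cdot 10^{12}$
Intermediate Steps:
$a = - \frac{559344723979}{136335622284}$ ($a = - \frac{660879}{250764} - \frac{2393135}{1631043} = \left(-660879\right) \frac{1}{250764} - \frac{2393135}{1631043} = - \frac{220293}{83588} - \frac{2393135}{1631043} = - \frac{559344723979}{136335622284} \approx -4.1027$)
$\left(\left(\left(1207619 - 23682\right) - q{\left(670 \right)}\right) + a\right) \left(4534953 + 351766\right) = \left(\left(\left(1207619 - 23682\right) - - \frac{1517}{670}\right) - \frac{559344723979}{136335622284}\right) \left(4534953 + 351766\right) = \left(\left(1183937 - \left(-1517\right) \frac{1}{670}\right) - \frac{559344723979}{136335622284}\right) 4886719 = \left(\left(1183937 - - \frac{1517}{670}\right) - \frac{559344723979}{136335622284}\right) 4886719 = \left(\left(1183937 + \frac{1517}{670}\right) - \frac{559344723979}{136335622284}\right) 4886719 = \left(\frac{793239307}{670} - \frac{559344723979}{136335622284}\right) 4886719 = \frac{54073199889504425629}{45672433465140} \cdot 4886719 = \frac{264240533290839177305321251}{45672433465140}$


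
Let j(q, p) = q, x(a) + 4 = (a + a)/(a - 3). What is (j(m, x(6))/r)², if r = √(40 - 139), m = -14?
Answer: -196/99 ≈ -1.9798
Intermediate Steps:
x(a) = -4 + 2*a/(-3 + a) (x(a) = -4 + (a + a)/(a - 3) = -4 + (2*a)/(-3 + a) = -4 + 2*a/(-3 + a))
r = 3*I*√11 (r = √(-99) = 3*I*√11 ≈ 9.9499*I)
(j(m, x(6))/r)² = (-14*(-I*√11/33))² = (-(-14)*I*√11/33)² = (14*I*√11/33)² = -196/99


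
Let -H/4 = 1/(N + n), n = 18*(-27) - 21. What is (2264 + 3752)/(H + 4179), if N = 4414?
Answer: 23504512/16327349 ≈ 1.4396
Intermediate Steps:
n = -507 (n = -486 - 21 = -507)
H = -4/3907 (H = -4/(4414 - 507) = -4/3907 ≈ -0.0010238)
(2264 + 3752)/(H + 4179) = (2264 + 3752)/(-4/3907 + 4179) = 6016/(16327349/3907) = 6016*(3907/16327349) = 23504512/16327349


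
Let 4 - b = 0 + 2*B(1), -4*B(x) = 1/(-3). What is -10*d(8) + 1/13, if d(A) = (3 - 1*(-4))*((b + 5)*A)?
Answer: -192917/39 ≈ -4946.6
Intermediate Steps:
B(x) = 1/12 (B(x) = -¼/(-3) = -¼*(-⅓) = 1/12)
b = 23/6 (b = 4 - (0 + 2*(1/12)) = 4 - (0 + ⅙) = 4 - 1*⅙ = 4 - ⅙ = 23/6 ≈ 3.8333)
d(A) = 371*A/6 (d(A) = (3 - 1*(-4))*((23/6 + 5)*A) = (3 + 4)*(53*A/6) = 7*(53*A/6) = 371*A/6)
-10*d(8) + 1/13 = -1855*8/3 + 1/13 = -10*1484/3 + 1/13 = -14840/3 + 1/13 = -192917/39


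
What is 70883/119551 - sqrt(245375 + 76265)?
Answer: 70883/119551 - 2*sqrt(80410) ≈ -566.54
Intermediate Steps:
70883/119551 - sqrt(245375 + 76265) = 70883*(1/119551) - sqrt(321640) = 70883/119551 - 2*sqrt(80410)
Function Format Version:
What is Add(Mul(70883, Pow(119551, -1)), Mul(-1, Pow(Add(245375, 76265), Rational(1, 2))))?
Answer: Add(Rational(70883, 119551), Mul(-2, Pow(80410, Rational(1, 2)))) ≈ -566.54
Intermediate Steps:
Add(Mul(70883, Pow(119551, -1)), Mul(-1, Pow(Add(245375, 76265), Rational(1, 2)))) = Add(Mul(70883, Rational(1, 119551)), Mul(-1, Pow(321640, Rational(1, 2)))) = Add(Rational(70883, 119551), Mul(-1, Mul(2, Pow(80410, Rational(1, 2))))) = Add(Rational(70883, 119551), Mul(-2, Pow(80410, Rational(1, 2))))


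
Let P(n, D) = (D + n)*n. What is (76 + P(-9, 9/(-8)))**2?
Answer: 1787569/64 ≈ 27931.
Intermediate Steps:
P(n, D) = n*(D + n)
(76 + P(-9, 9/(-8)))**2 = (76 - 9*(9/(-8) - 9))**2 = (76 - 9*(9*(-1/8) - 9))**2 = (76 - 9*(-9/8 - 9))**2 = (76 - 9*(-81/8))**2 = (76 + 729/8)**2 = (1337/8)**2 = 1787569/64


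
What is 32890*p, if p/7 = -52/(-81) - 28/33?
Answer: -3851120/81 ≈ -47545.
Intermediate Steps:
p = -1288/891 (p = 7*(-52/(-81) - 28/33) = 7*(-52*(-1/81) - 28*1/33) = 7*(52/81 - 28/33) = 7*(-184/891) = -1288/891 ≈ -1.4456)
32890*p = 32890*(-1288/891) = -3851120/81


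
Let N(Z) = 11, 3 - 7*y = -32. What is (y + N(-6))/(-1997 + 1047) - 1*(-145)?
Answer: 68867/475 ≈ 144.98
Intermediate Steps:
y = 5 (y = 3/7 - ⅐*(-32) = 3/7 + 32/7 = 5)
(y + N(-6))/(-1997 + 1047) - 1*(-145) = (5 + 11)/(-1997 + 1047) - 1*(-145) = 16/(-950) + 145 = 16*(-1/950) + 145 = -8/475 + 145 = 68867/475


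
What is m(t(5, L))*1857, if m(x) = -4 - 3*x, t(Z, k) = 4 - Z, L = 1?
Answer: -1857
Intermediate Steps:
m(t(5, L))*1857 = (-4 - 3*(4 - 1*5))*1857 = (-4 - 3*(4 - 5))*1857 = (-4 - 3*(-1))*1857 = (-4 + 3)*1857 = -1*1857 = -1857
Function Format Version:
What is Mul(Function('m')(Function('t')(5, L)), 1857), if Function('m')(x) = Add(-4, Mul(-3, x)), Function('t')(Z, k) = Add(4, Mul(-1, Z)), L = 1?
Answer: -1857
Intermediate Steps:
Mul(Function('m')(Function('t')(5, L)), 1857) = Mul(Add(-4, Mul(-3, Add(4, Mul(-1, 5)))), 1857) = Mul(Add(-4, Mul(-3, Add(4, -5))), 1857) = Mul(Add(-4, Mul(-3, -1)), 1857) = Mul(Add(-4, 3), 1857) = Mul(-1, 1857) = -1857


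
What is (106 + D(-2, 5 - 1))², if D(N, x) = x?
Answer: 12100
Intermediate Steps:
(106 + D(-2, 5 - 1))² = (106 + (5 - 1))² = (106 + 4)² = 110² = 12100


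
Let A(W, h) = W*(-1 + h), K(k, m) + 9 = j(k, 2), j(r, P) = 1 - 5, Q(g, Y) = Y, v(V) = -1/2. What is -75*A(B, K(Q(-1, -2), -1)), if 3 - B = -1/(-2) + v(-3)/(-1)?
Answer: 2100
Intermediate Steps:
v(V) = -½ (v(V) = -1*½ = -½)
j(r, P) = -4
K(k, m) = -13 (K(k, m) = -9 - 4 = -13)
B = 2 (B = 3 - (-1/(-2) - ½/(-1)) = 3 - (-1*(-½) - ½*(-1)) = 3 - (½ + ½) = 3 - 1*1 = 3 - 1 = 2)
-75*A(B, K(Q(-1, -2), -1)) = -150*(-1 - 13) = -150*(-14) = -75*(-28) = 2100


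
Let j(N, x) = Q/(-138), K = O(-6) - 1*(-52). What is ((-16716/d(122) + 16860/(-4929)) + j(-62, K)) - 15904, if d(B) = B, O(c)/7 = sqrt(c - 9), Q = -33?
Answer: -73967891423/4610258 ≈ -16044.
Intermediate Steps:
O(c) = 7*sqrt(-9 + c) (O(c) = 7*sqrt(c - 9) = 7*sqrt(-9 + c))
K = 52 + 7*I*sqrt(15) (K = 7*sqrt(-9 - 6) - 1*(-52) = 7*sqrt(-15) + 52 = 7*(I*sqrt(15)) + 52 = 7*I*sqrt(15) + 52 = 52 + 7*I*sqrt(15) ≈ 52.0 + 27.111*I)
j(N, x) = 11/46 (j(N, x) = -33/(-138) = -33*(-1/138) = 11/46)
((-16716/d(122) + 16860/(-4929)) + j(-62, K)) - 15904 = ((-16716/122 + 16860/(-4929)) + 11/46) - 15904 = ((-16716*1/122 + 16860*(-1/4929)) + 11/46) - 15904 = ((-8358/61 - 5620/1643) + 11/46) - 15904 = (-14075014/100223 + 11/46) - 15904 = -646348191/4610258 - 15904 = -73967891423/4610258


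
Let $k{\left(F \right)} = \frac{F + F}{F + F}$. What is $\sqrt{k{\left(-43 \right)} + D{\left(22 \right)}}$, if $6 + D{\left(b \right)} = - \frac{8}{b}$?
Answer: $\frac{i \sqrt{649}}{11} \approx 2.316 i$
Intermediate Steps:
$D{\left(b \right)} = -6 - \frac{8}{b}$
$k{\left(F \right)} = 1$ ($k{\left(F \right)} = \frac{2 F}{2 F} = 2 F \frac{1}{2 F} = 1$)
$\sqrt{k{\left(-43 \right)} + D{\left(22 \right)}} = \sqrt{1 - \left(6 + \frac{8}{22}\right)} = \sqrt{1 - \frac{70}{11}} = \sqrt{- \frac{59}{11}} = \frac{i \sqrt{649}}{11}$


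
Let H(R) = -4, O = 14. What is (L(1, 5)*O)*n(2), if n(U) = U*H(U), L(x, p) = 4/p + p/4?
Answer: -1148/5 ≈ -229.60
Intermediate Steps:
L(x, p) = 4/p + p/4 (L(x, p) = 4/p + p*(¼) = 4/p + p/4)
n(U) = -4*U (n(U) = U*(-4) = -4*U)
(L(1, 5)*O)*n(2) = ((4/5 + (¼)*5)*14)*(-4*2) = ((4*(⅕) + 5/4)*14)*(-8) = ((⅘ + 5/4)*14)*(-8) = ((41/20)*14)*(-8) = (287/10)*(-8) = -1148/5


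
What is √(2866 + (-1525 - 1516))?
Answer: 5*I*√7 ≈ 13.229*I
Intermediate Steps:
√(2866 + (-1525 - 1516)) = √(2866 - 3041) = √(-175) = 5*I*√7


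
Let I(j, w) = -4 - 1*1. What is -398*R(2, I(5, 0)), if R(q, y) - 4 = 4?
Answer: -3184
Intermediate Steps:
I(j, w) = -5 (I(j, w) = -4 - 1 = -5)
R(q, y) = 8 (R(q, y) = 4 + 4 = 8)
-398*R(2, I(5, 0)) = -398*8 = -3184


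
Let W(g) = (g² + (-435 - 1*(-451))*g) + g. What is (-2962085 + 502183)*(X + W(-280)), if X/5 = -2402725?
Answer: 29371192981470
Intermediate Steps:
X = -12013625 (X = 5*(-2402725) = -12013625)
W(g) = g² + 17*g (W(g) = (g² + (-435 + 451)*g) + g = (g² + 16*g) + g = g² + 17*g)
(-2962085 + 502183)*(X + W(-280)) = (-2962085 + 502183)*(-12013625 - 280*(17 - 280)) = -2459902*(-12013625 - 280*(-263)) = -2459902*(-12013625 + 73640) = -2459902*(-11939985) = 29371192981470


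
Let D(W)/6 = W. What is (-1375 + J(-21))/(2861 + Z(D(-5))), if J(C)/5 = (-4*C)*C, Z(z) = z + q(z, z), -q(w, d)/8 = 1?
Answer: -10195/2823 ≈ -3.6114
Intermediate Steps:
q(w, d) = -8 (q(w, d) = -8*1 = -8)
D(W) = 6*W
Z(z) = -8 + z (Z(z) = z - 8 = -8 + z)
J(C) = -20*C**2 (J(C) = 5*((-4*C)*C) = 5*(-4*C**2) = -20*C**2)
(-1375 + J(-21))/(2861 + Z(D(-5))) = (-1375 - 20*(-21)**2)/(2861 + (-8 + 6*(-5))) = (-1375 - 20*441)/(2861 + (-8 - 30)) = (-1375 - 8820)/(2861 - 38) = -10195/2823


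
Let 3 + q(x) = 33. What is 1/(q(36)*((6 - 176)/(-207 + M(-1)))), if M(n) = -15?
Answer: 37/850 ≈ 0.043529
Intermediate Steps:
q(x) = 30 (q(x) = -3 + 33 = 30)
1/(q(36)*((6 - 176)/(-207 + M(-1)))) = 1/(30*((6 - 176)/(-207 - 15))) = 1/(30*(-170/(-222))) = 1/(30*(-170*(-1/222))) = 1/(30*(85/111)) = 1/(850/37) = 37/850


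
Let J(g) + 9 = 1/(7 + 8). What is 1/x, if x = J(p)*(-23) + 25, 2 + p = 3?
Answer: 15/3457 ≈ 0.0043390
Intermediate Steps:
p = 1 (p = -2 + 3 = 1)
J(g) = -134/15 (J(g) = -9 + 1/(7 + 8) = -9 + 1/15 = -134/15)
x = 3457/15 (x = -134/15*(-23) + 25 = 3082/15 + 25 = 3457/15 ≈ 230.47)
1/x = 1/(3457/15) = 15/3457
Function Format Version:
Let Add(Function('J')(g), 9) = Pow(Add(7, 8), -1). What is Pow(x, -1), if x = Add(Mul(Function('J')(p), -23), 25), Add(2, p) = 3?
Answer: Rational(15, 3457) ≈ 0.0043390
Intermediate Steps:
p = 1 (p = Add(-2, 3) = 1)
Function('J')(g) = Rational(-134, 15) (Function('J')(g) = Add(-9, Pow(Add(7, 8), -1)) = Add(-9, Pow(15, -1)) = Add(-9, Rational(1, 15)) = Rational(-134, 15))
x = Rational(3457, 15) (x = Add(Mul(Rational(-134, 15), -23), 25) = Add(Rational(3082, 15), 25) = Rational(3457, 15) ≈ 230.47)
Pow(x, -1) = Pow(Rational(3457, 15), -1) = Rational(15, 3457)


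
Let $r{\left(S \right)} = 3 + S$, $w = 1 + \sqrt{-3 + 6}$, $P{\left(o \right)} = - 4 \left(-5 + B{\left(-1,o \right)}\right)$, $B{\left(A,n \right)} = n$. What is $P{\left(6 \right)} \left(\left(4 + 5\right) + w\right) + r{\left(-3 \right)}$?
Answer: $-40 - 4 \sqrt{3} \approx -46.928$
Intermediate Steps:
$P{\left(o \right)} = 20 - 4 o$ ($P{\left(o \right)} = - 4 \left(-5 + o\right) = 20 - 4 o$)
$w = 1 + \sqrt{3} \approx 2.7321$
$P{\left(6 \right)} \left(\left(4 + 5\right) + w\right) + r{\left(-3 \right)} = \left(20 - 24\right) \left(\left(4 + 5\right) + \left(1 + \sqrt{3}\right)\right) + \left(3 - 3\right) = \left(20 - 24\right) \left(9 + \left(1 + \sqrt{3}\right)\right) + 0 = - 4 \left(10 + \sqrt{3}\right) + 0 = \left(-40 - 4 \sqrt{3}\right) + 0 = -40 - 4 \sqrt{3}$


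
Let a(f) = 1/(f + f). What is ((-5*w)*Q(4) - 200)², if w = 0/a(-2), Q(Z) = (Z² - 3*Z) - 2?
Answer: 40000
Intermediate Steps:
a(f) = 1/(2*f)
Q(Z) = -2 + Z² - 3*Z
w = 0 (w = 0/(((½)/(-2))) = 0/(((½)*(-½))) = 0/(-¼) = 0*(-4) = 0)
((-5*w)*Q(4) - 200)² = ((-5*0)*(-2 + 4² - 3*4) - 200)² = (0*(-2 + 16 - 12) - 200)² = (0*2 - 200)² = (0 - 200)² = (-200)² = 40000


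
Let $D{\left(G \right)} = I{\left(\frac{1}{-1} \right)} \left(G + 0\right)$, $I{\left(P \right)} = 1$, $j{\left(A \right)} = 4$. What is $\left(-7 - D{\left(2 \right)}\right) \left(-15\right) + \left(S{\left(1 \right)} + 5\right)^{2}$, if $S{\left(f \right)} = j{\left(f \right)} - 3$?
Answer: $171$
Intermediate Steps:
$S{\left(f \right)} = 1$ ($S{\left(f \right)} = 4 - 3 = 1$)
$D{\left(G \right)} = G$ ($D{\left(G \right)} = 1 \left(G + 0\right) = 1 G = G$)
$\left(-7 - D{\left(2 \right)}\right) \left(-15\right) + \left(S{\left(1 \right)} + 5\right)^{2} = \left(-7 - 2\right) \left(-15\right) + \left(1 + 5\right)^{2} = \left(-7 - 2\right) \left(-15\right) + 6^{2} = \left(-9\right) \left(-15\right) + 36 = 135 + 36 = 171$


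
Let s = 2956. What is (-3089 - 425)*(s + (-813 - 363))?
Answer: -6254920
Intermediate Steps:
(-3089 - 425)*(s + (-813 - 363)) = (-3089 - 425)*(2956 + (-813 - 363)) = -3514*(2956 - 1176) = -3514*1780 = -6254920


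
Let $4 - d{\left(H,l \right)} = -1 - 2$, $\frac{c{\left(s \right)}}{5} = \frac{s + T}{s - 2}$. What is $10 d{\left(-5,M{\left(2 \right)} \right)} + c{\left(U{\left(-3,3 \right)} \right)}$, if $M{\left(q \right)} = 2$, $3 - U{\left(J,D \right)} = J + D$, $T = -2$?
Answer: $75$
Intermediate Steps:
$U{\left(J,D \right)} = 3 - D - J$ ($U{\left(J,D \right)} = 3 - \left(J + D\right) = 3 - \left(D + J\right) = 3 - D - J$)
$c{\left(s \right)} = 5$ ($c{\left(s \right)} = 5 \frac{s - 2}{s - 2} = 5 \frac{-2 + s}{-2 + s} = 5 \cdot 1 = 5$)
$d{\left(H,l \right)} = 7$ ($d{\left(H,l \right)} = 4 - \left(-1 - 2\right) = 4 - -3 = 4 + 3 = 7$)
$10 d{\left(-5,M{\left(2 \right)} \right)} + c{\left(U{\left(-3,3 \right)} \right)} = 10 \cdot 7 + 5 = 70 + 5 = 75$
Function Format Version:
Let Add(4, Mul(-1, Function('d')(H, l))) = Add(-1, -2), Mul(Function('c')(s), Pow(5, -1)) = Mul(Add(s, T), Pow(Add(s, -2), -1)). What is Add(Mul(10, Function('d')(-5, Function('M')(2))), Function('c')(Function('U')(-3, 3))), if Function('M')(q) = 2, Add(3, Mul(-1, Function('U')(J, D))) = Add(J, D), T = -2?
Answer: 75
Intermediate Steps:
Function('U')(J, D) = Add(3, Mul(-1, D), Mul(-1, J)) (Function('U')(J, D) = Add(3, Mul(-1, Add(J, D))) = Add(3, Mul(-1, Add(D, J))) = Add(3, Add(Mul(-1, D), Mul(-1, J))) = Add(3, Mul(-1, D), Mul(-1, J)))
Function('c')(s) = 5 (Function('c')(s) = Mul(5, Mul(Add(s, -2), Pow(Add(s, -2), -1))) = Mul(5, Mul(Add(-2, s), Pow(Add(-2, s), -1))) = Mul(5, 1) = 5)
Function('d')(H, l) = 7 (Function('d')(H, l) = Add(4, Mul(-1, Add(-1, -2))) = Add(4, Mul(-1, -3)) = Add(4, 3) = 7)
Add(Mul(10, Function('d')(-5, Function('M')(2))), Function('c')(Function('U')(-3, 3))) = Add(Mul(10, 7), 5) = Add(70, 5) = 75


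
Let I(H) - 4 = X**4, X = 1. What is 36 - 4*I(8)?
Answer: 16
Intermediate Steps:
I(H) = 5 (I(H) = 4 + 1**4 = 4 + 1 = 5)
36 - 4*I(8) = 36 - 4*5 = 36 - 20 = 16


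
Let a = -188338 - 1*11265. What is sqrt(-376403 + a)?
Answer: I*sqrt(576006) ≈ 758.95*I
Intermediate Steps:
a = -199603 (a = -188338 - 11265 = -199603)
sqrt(-376403 + a) = sqrt(-376403 - 199603) = sqrt(-576006) = I*sqrt(576006)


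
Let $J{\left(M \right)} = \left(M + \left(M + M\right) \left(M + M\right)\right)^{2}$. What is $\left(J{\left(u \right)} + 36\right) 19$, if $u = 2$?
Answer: $6840$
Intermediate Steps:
$J{\left(M \right)} = \left(M + 4 M^{2}\right)^{2}$ ($J{\left(M \right)} = \left(M + 2 M 2 M\right)^{2} = \left(M + 4 M^{2}\right)^{2}$)
$\left(J{\left(u \right)} + 36\right) 19 = \left(2^{2} \left(1 + 4 \cdot 2\right)^{2} + 36\right) 19 = \left(4 \left(1 + 8\right)^{2} + 36\right) 19 = \left(4 \cdot 9^{2} + 36\right) 19 = \left(4 \cdot 81 + 36\right) 19 = \left(324 + 36\right) 19 = 360 \cdot 19 = 6840$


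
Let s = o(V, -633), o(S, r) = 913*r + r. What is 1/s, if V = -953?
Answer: -1/578562 ≈ -1.7284e-6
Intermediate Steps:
o(S, r) = 914*r
s = -578562 (s = 914*(-633) = -578562)
1/s = 1/(-578562) = -1/578562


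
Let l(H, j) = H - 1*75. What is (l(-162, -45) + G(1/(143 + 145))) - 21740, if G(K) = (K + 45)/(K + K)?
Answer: -30993/2 ≈ -15497.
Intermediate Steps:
G(K) = (45 + K)/(2*K) (G(K) = (45 + K)/((2*K)) = (45 + K)*(1/(2*K)) = (45 + K)/(2*K))
l(H, j) = -75 + H (l(H, j) = H - 75 = -75 + H)
(l(-162, -45) + G(1/(143 + 145))) - 21740 = ((-75 - 162) + (45 + 1/(143 + 145))/(2*(1/(143 + 145)))) - 21740 = (-237 + (45 + 1/288)/(2*(1/288))) - 21740 = (-237 + (½)*288*(12961/288)) - 21740 = (-237 + 12961/2) - 21740 = 12487/2 - 21740 = -30993/2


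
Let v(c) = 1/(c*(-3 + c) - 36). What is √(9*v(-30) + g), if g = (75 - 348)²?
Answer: 5*√33496318/106 ≈ 273.00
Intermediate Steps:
g = 74529 (g = (-273)² = 74529)
v(c) = 1/(-36 + c*(-3 + c))
√(9*v(-30) + g) = √(9/(-36 + (-30)² - 3*(-30)) + 74529) = √(9/(-36 + 900 + 90) + 74529) = √(9/954 + 74529) = √(9*(1/954) + 74529) = √(1/106 + 74529) = √(7900075/106) = 5*√33496318/106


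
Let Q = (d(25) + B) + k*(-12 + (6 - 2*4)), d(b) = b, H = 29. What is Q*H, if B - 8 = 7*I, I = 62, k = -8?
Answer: 16791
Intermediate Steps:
B = 442 (B = 8 + 7*62 = 8 + 434 = 442)
Q = 579 (Q = (25 + 442) - 8*(-12 + (6 - 2*4)) = 467 - 8*(-12 + (6 - 8)) = 467 - 8*(-12 - 2) = 467 - 8*(-14) = 467 + 112 = 579)
Q*H = 579*29 = 16791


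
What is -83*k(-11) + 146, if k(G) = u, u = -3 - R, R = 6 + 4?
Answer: 1225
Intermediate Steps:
R = 10
u = -13 (u = -3 - 1*10 = -3 - 10 = -13)
k(G) = -13
-83*k(-11) + 146 = -83*(-13) + 146 = 1079 + 146 = 1225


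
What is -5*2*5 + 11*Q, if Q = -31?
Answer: -391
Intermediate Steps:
-5*2*5 + 11*Q = -5*2*5 + 11*(-31) = -10*5 - 341 = -50 - 341 = -391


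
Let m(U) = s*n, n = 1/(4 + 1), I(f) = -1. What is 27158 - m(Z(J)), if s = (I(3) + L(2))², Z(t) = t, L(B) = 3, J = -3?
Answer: 135786/5 ≈ 27157.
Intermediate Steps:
n = ⅕ (n = 1/5 = ⅕ ≈ 0.20000)
s = 4 (s = (-1 + 3)² = 2² = 4)
m(U) = ⅘ (m(U) = 4*(⅕) = ⅘)
27158 - m(Z(J)) = 27158 - 1*⅘ = 27158 - ⅘ = 135786/5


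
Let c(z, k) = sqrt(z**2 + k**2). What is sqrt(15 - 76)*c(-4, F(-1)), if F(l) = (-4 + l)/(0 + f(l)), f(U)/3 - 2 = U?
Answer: 13*I*sqrt(61)/3 ≈ 33.844*I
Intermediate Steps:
f(U) = 6 + 3*U
F(l) = (-4 + l)/(6 + 3*l) (F(l) = (-4 + l)/(0 + (6 + 3*l)) = (-4 + l)/(6 + 3*l))
c(z, k) = sqrt(k**2 + z**2)
sqrt(15 - 76)*c(-4, F(-1)) = sqrt(15 - 76)*sqrt(((-4 - 1)/(3*(2 - 1)))**2 + (-4)**2) = sqrt(-61)*sqrt(((1/3)*(-5)/1)**2 + 16) = (I*sqrt(61))*sqrt(((1/3)*1*(-5))**2 + 16) = (I*sqrt(61))*sqrt((-5/3)**2 + 16) = (I*sqrt(61))*sqrt(25/9 + 16) = (I*sqrt(61))*sqrt(169/9) = (I*sqrt(61))*(13/3) = 13*I*sqrt(61)/3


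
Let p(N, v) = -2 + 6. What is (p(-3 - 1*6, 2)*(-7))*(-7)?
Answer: 196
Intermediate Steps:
p(N, v) = 4
(p(-3 - 1*6, 2)*(-7))*(-7) = (4*(-7))*(-7) = -28*(-7) = 196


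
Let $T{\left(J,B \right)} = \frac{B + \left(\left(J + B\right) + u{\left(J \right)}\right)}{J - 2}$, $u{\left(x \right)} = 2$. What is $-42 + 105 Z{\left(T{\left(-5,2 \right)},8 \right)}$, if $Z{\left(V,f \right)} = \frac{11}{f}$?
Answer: $\frac{819}{8} \approx 102.38$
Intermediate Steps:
$T{\left(J,B \right)} = \frac{2 + J + 2 B}{-2 + J}$ ($T{\left(J,B \right)} = \frac{B + \left(\left(J + B\right) + 2\right)}{J - 2} = \frac{B + \left(\left(B + J\right) + 2\right)}{-2 + J} = \frac{B + \left(2 + B + J\right)}{-2 + J} = \frac{2 + J + 2 B}{-2 + J}$)
$-42 + 105 Z{\left(T{\left(-5,2 \right)},8 \right)} = -42 + 105 \cdot \frac{11}{8} = -42 + \frac{1155}{8} = \frac{819}{8}$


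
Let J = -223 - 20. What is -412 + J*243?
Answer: -59461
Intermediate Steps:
J = -243
-412 + J*243 = -412 - 243*243 = -412 - 59049 = -59461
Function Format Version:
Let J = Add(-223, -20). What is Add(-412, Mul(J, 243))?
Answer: -59461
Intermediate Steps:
J = -243
Add(-412, Mul(J, 243)) = Add(-412, Mul(-243, 243)) = Add(-412, -59049) = -59461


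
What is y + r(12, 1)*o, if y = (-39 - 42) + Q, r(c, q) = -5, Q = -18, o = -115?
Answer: 476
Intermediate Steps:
y = -99 (y = (-39 - 42) - 18 = -81 - 18 = -99)
y + r(12, 1)*o = -99 - 5*(-115) = -99 + 575 = 476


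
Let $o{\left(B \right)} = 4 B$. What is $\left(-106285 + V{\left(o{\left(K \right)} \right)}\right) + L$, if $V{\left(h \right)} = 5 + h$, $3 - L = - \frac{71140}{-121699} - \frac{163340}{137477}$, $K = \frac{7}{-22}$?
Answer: $- \frac{19559230390896123}{184038947653} \approx -1.0628 \cdot 10^{5}$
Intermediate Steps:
$K = - \frac{7}{22}$ ($K = 7 \left(- \frac{1}{22}\right) = - \frac{7}{22} \approx -0.31818$)
$L = \frac{60290641149}{16730813423}$ ($L = 3 - \left(- \frac{71140}{-121699} - \frac{163340}{137477}\right) = 3 - \left(\left(-71140\right) \left(- \frac{1}{121699}\right) - \frac{163340}{137477}\right) = 3 - \left(\frac{71140}{121699} - \frac{163340}{137477}\right) = 3 - - \frac{10098200880}{16730813423} = 3 + \frac{10098200880}{16730813423} = \frac{60290641149}{16730813423} \approx 3.6036$)
$\left(-106285 + V{\left(o{\left(K \right)} \right)}\right) + L = \left(-106285 + \left(5 + 4 \left(- \frac{7}{22}\right)\right)\right) + \frac{60290641149}{16730813423} = \left(-106285 + \left(5 - \frac{14}{11}\right)\right) + \frac{60290641149}{16730813423} = \left(-106285 + \frac{41}{11}\right) + \frac{60290641149}{16730813423} = - \frac{1169094}{11} + \frac{60290641149}{16730813423} = - \frac{19559230390896123}{184038947653}$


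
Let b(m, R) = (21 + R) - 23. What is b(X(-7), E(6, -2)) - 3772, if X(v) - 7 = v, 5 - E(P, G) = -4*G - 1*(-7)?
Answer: -3784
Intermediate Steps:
E(P, G) = -2 + 4*G (E(P, G) = 5 - (-4*G - 1*(-7)) = 5 - (-4*G + 7) = 5 - (7 - 4*G) = 5 + (-7 + 4*G) = -2 + 4*G)
X(v) = 7 + v
b(m, R) = -2 + R
b(X(-7), E(6, -2)) - 3772 = (-2 + (-2 + 4*(-2))) - 3772 = (-2 + (-2 - 8)) - 3772 = (-2 - 10) - 3772 = -12 - 3772 = -3784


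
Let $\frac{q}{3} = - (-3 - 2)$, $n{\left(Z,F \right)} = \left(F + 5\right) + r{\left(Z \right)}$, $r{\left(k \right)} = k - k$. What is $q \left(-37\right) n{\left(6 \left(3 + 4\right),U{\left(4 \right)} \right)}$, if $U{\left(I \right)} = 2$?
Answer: $-3885$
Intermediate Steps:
$r{\left(k \right)} = 0$
$n{\left(Z,F \right)} = 5 + F$ ($n{\left(Z,F \right)} = \left(F + 5\right) + 0 = \left(5 + F\right) + 0 = 5 + F$)
$q = 15$ ($q = 3 \left(- (-3 - 2)\right) = 3 \left(\left(-1\right) \left(-5\right)\right) = 3 \cdot 5 = 15$)
$q \left(-37\right) n{\left(6 \left(3 + 4\right),U{\left(4 \right)} \right)} = 15 \left(-37\right) \left(5 + 2\right) = \left(-555\right) 7 = -3885$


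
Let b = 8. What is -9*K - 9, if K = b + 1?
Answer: -90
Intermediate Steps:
K = 9 (K = 8 + 1 = 9)
-9*K - 9 = -9*9 - 9 = -81 - 9 = -90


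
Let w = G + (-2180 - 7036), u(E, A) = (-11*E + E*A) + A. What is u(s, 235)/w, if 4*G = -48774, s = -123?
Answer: 54634/42819 ≈ 1.2759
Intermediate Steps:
G = -24387/2 (G = (1/4)*(-48774) = -24387/2 ≈ -12194.)
u(E, A) = A - 11*E + A*E (u(E, A) = (-11*E + A*E) + A = A - 11*E + A*E)
w = -42819/2 (w = -24387/2 + (-2180 - 7036) = -24387/2 - 9216 = -42819/2 ≈ -21410.)
u(s, 235)/w = (235 - 11*(-123) + 235*(-123))/(-42819/2) = (235 + 1353 - 28905)*(-2/42819) = -27317*(-2/42819) = 54634/42819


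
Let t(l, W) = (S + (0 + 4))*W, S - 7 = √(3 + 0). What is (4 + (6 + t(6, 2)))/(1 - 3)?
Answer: -16 - √3 ≈ -17.732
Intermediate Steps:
S = 7 + √3 (S = 7 + √(3 + 0) = 7 + √3 ≈ 8.7321)
t(l, W) = W*(11 + √3) (t(l, W) = ((7 + √3) + (0 + 4))*W = ((7 + √3) + 4)*W = (11 + √3)*W = W*(11 + √3))
(4 + (6 + t(6, 2)))/(1 - 3) = (4 + (6 + 2*(11 + √3)))/(1 - 3) = (4 + (6 + (22 + 2*√3)))/(-2) = -(4 + (28 + 2*√3))/2 = -(32 + 2*√3)/2 = -16 - √3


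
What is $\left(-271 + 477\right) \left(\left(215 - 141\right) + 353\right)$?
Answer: $87962$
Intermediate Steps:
$\left(-271 + 477\right) \left(\left(215 - 141\right) + 353\right) = 206 \left(74 + 353\right) = 206 \cdot 427 = 87962$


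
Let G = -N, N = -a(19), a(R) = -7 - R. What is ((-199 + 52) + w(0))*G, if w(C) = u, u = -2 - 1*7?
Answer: 4056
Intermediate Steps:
u = -9 (u = -2 - 7 = -9)
w(C) = -9
N = 26 (N = -(-7 - 1*19) = -(-7 - 19) = -1*(-26) = 26)
G = -26 (G = -1*26 = -26)
((-199 + 52) + w(0))*G = ((-199 + 52) - 9)*(-26) = (-147 - 9)*(-26) = -156*(-26) = 4056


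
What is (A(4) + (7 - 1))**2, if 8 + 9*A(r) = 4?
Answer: 2500/81 ≈ 30.864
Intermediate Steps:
A(r) = -4/9 (A(r) = -8/9 + (1/9)*4 = -8/9 + 4/9 = -4/9)
(A(4) + (7 - 1))**2 = (-4/9 + (7 - 1))**2 = (-4/9 + 6)**2 = (50/9)**2 = 2500/81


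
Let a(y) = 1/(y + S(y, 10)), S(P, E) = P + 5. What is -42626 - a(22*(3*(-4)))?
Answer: -22293397/523 ≈ -42626.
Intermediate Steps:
S(P, E) = 5 + P
a(y) = 1/(5 + 2*y) (a(y) = 1/(y + (5 + y)) = 1/(5 + 2*y))
-42626 - a(22*(3*(-4))) = -42626 - 1/(5 + 2*(22*(3*(-4)))) = -42626 - 1/(5 + 2*(22*(-12))) = -42626 - 1/(5 + 2*(-264)) = -42626 - 1/(5 - 528) = -42626 - 1/(-523) = -42626 - 1*(-1/523) = -42626 + 1/523 = -22293397/523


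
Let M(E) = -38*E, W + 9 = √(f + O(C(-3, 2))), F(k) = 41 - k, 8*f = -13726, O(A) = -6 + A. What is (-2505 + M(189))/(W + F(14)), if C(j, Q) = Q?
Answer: -232488/2725 + 6458*I*√6879/2725 ≈ -85.317 + 196.56*I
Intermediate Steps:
f = -6863/4 (f = (⅛)*(-13726) = -6863/4 ≈ -1715.8)
W = -9 + I*√6879/2 (W = -9 + √(-6863/4 + (-6 + 2)) = -9 + √(-6863/4 - 4) = -9 + √(-6879/4) = -9 + I*√6879/2 ≈ -9.0 + 41.47*I)
(-2505 + M(189))/(W + F(14)) = (-2505 - 38*189)/((-9 + I*√6879/2) + (41 - 1*14)) = (-2505 - 7182)/((-9 + I*√6879/2) + (41 - 14)) = -9687/((-9 + I*√6879/2) + 27) = -9687/(18 + I*√6879/2)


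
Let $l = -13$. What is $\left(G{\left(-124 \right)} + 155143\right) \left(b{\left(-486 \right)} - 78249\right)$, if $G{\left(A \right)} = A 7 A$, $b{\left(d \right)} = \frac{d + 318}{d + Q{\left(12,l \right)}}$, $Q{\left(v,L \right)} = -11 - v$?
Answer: $- \frac{10465953270075}{509} \approx -2.0562 \cdot 10^{10}$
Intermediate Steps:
$b{\left(d \right)} = \frac{318 + d}{-23 + d}$ ($b{\left(d \right)} = \frac{d + 318}{d - 23} = \frac{318 + d}{d - 23} = \frac{318 + d}{-23 + d}$)
$G{\left(A \right)} = 7 A^{2}$ ($G{\left(A \right)} = 7 A A = 7 A^{2}$)
$\left(G{\left(-124 \right)} + 155143\right) \left(b{\left(-486 \right)} - 78249\right) = \left(7 \left(-124\right)^{2} + 155143\right) \left(\frac{318 - 486}{-23 - 486} - 78249\right) = \left(7 \cdot 15376 + 155143\right) \left(\frac{1}{-509} \left(-168\right) - 78249\right) = \left(107632 + 155143\right) \left(\left(- \frac{1}{509}\right) \left(-168\right) - 78249\right) = 262775 \left(\frac{168}{509} - 78249\right) = 262775 \left(- \frac{39828573}{509}\right) = - \frac{10465953270075}{509}$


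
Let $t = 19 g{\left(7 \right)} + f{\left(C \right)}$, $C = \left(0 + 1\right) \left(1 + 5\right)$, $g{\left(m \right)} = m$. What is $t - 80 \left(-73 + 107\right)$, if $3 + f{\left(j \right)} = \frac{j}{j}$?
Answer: $-2589$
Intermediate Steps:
$C = 6$ ($C = 1 \cdot 6 = 6$)
$f{\left(j \right)} = -2$ ($f{\left(j \right)} = -3 + \frac{j}{j} = -3 + 1 = -2$)
$t = 131$ ($t = 19 \cdot 7 - 2 = 133 - 2 = 131$)
$t - 80 \left(-73 + 107\right) = 131 - 80 \left(-73 + 107\right) = 131 - 2720 = -2589$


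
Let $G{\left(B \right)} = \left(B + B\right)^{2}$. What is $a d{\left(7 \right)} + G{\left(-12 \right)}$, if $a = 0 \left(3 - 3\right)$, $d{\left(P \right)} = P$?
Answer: $576$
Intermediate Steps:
$a = 0$ ($a = 0 \cdot 0 = 0$)
$G{\left(B \right)} = 4 B^{2}$ ($G{\left(B \right)} = \left(2 B\right)^{2} = 4 B^{2}$)
$a d{\left(7 \right)} + G{\left(-12 \right)} = 0 \cdot 7 + 4 \left(-12\right)^{2} = 0 + 4 \cdot 144 = 0 + 576 = 576$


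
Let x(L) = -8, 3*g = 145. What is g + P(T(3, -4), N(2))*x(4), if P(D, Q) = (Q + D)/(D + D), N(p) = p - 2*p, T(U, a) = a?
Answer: 127/3 ≈ 42.333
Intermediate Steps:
g = 145/3 (g = (⅓)*145 = 145/3 ≈ 48.333)
N(p) = -p
P(D, Q) = (D + Q)/(2*D) (P(D, Q) = (D + Q)/((2*D)) = (D + Q)*(1/(2*D)) = (D + Q)/(2*D))
g + P(T(3, -4), N(2))*x(4) = 145/3 + ((½)*(-4 - 1*2)/(-4))*(-8) = 145/3 + ((½)*(-¼)*(-4 - 2))*(-8) = 145/3 + ((½)*(-¼)*(-6))*(-8) = 145/3 + (¾)*(-8) = 145/3 - 6 = 127/3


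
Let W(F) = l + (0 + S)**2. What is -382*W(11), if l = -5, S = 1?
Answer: 1528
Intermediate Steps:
W(F) = -4 (W(F) = -5 + (0 + 1)**2 = -5 + 1**2 = -5 + 1 = -4)
-382*W(11) = -382*(-4) = 1528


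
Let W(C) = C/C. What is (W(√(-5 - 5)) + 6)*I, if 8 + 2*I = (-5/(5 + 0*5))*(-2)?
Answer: -21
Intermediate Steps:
W(C) = 1
I = -3 (I = -4 + ((-5/(5 + 0*5))*(-2))/2 = -4 + ((-5/(5 + 0))*(-2))/2 = -4 + ((-5/5)*(-2))/2 = -4 + (((⅕)*(-5))*(-2))/2 = -4 + (-1*(-2))/2 = -4 + (½)*2 = -4 + 1 = -3)
(W(√(-5 - 5)) + 6)*I = (1 + 6)*(-3) = 7*(-3) = -21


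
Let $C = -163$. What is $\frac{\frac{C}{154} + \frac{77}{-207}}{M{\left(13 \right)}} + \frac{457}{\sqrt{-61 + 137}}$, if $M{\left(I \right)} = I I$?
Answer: $- \frac{45599}{5387382} + \frac{457 \sqrt{19}}{38} \approx 52.413$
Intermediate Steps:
$M{\left(I \right)} = I^{2}$
$\frac{\frac{C}{154} + \frac{77}{-207}}{M{\left(13 \right)}} + \frac{457}{\sqrt{-61 + 137}} = \frac{- \frac{163}{154} + \frac{77}{-207}}{13^{2}} + \frac{457}{\sqrt{-61 + 137}} = \frac{\left(-163\right) \frac{1}{154} + 77 \left(- \frac{1}{207}\right)}{169} + \frac{457}{\sqrt{76}} = \left(- \frac{163}{154} - \frac{77}{207}\right) \frac{1}{169} + \frac{457}{2 \sqrt{19}} = \left(- \frac{45599}{31878}\right) \frac{1}{169} + 457 \frac{\sqrt{19}}{38} = - \frac{45599}{5387382} + \frac{457 \sqrt{19}}{38}$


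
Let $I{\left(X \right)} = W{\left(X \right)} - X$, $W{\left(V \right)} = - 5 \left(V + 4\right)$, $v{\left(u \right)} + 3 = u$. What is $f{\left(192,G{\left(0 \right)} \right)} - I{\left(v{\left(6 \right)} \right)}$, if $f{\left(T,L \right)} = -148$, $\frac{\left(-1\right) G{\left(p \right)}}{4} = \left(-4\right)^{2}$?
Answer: $-110$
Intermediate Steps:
$G{\left(p \right)} = -64$ ($G{\left(p \right)} = - 4 \left(-4\right)^{2} = \left(-4\right) 16 = -64$)
$v{\left(u \right)} = -3 + u$
$W{\left(V \right)} = -20 - 5 V$ ($W{\left(V \right)} = - 5 \left(4 + V\right) = -20 - 5 V$)
$I{\left(X \right)} = -20 - 6 X$ ($I{\left(X \right)} = \left(-20 - 5 X\right) - X = -20 - 6 X$)
$f{\left(192,G{\left(0 \right)} \right)} - I{\left(v{\left(6 \right)} \right)} = -148 - \left(-20 - 6 \left(-3 + 6\right)\right) = -148 - \left(-20 - 18\right) = -148 - -38 = -148 + 38 = -110$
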